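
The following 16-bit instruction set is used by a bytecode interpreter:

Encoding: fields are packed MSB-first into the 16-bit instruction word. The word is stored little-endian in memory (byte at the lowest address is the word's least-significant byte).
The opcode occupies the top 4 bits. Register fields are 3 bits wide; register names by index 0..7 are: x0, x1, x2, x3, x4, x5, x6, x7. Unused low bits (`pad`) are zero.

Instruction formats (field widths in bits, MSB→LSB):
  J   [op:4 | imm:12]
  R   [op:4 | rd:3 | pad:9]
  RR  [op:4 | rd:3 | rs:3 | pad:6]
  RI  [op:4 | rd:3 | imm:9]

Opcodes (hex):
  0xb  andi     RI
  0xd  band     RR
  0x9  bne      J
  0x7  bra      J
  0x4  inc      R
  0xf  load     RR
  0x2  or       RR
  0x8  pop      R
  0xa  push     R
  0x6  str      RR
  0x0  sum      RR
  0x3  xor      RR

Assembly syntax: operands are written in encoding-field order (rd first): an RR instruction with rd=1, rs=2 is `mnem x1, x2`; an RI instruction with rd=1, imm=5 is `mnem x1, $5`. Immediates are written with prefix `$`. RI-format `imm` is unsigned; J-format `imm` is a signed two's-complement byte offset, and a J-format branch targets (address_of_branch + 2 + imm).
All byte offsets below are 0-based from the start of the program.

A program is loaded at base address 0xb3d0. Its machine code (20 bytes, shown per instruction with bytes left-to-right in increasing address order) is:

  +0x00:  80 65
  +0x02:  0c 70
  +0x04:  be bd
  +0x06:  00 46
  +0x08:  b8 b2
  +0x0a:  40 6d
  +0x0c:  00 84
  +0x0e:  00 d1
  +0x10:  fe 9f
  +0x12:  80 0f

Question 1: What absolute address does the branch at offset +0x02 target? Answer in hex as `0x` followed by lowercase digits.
[02] 0c 70 → 0x700c
  op=0x700c>>12=0x7 ⇒ bra (J)
  [11:0] imm=12 = $12
  target = base 0xb3d0 + off 0x02 + 2 + imm 12 = 0xb3e0

0xb3e0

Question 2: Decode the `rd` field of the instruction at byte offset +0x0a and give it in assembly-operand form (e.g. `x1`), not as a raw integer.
x6

[0a] 40 6d → 0x6d40
  op=0x6d40>>12=0x6 ⇒ str (RR)
  [11:9] rd=6 = x6
  [8:6] rs=5 = x5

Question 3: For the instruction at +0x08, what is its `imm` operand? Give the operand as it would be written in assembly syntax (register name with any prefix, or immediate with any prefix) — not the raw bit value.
@+08  little-endian(b8 b2) = 0xb2b8
  op=0xb2b8>>12=0xb ⇒ andi (RI)
  rd: (w>>9)&0x7=0x1 → x1
  imm: (w>>0)&0x1ff=0xb8 → $184

$184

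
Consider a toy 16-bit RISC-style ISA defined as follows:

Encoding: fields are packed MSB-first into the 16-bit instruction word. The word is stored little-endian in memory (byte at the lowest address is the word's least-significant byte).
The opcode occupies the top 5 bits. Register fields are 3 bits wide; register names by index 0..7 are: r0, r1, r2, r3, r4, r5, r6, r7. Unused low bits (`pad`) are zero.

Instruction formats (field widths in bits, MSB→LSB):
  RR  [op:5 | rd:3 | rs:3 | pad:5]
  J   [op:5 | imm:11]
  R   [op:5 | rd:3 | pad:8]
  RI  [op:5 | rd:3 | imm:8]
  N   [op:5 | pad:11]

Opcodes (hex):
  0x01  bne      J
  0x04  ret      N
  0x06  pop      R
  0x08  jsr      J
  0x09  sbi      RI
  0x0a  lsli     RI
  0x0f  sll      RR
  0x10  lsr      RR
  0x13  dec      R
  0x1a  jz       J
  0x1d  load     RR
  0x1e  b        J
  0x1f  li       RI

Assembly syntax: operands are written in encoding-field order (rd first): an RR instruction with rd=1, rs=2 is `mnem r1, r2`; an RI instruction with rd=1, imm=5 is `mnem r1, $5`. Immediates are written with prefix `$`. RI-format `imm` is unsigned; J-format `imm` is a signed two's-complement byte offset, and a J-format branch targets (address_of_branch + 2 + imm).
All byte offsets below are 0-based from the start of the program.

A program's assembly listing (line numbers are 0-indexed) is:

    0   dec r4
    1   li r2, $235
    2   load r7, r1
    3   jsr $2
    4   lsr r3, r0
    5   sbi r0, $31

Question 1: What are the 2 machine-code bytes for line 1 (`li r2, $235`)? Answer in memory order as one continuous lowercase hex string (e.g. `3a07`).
ebfa

1. li fields op=0x1f:5|rd=2:3|imm=235:8 → word faebh → eb fa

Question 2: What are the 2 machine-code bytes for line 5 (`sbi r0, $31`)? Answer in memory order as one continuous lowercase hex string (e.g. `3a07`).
1f48

L5: sbi op=0x9:5|rd=0:3|imm=31:8 ⇒ 0x481f ⇒ little 1f 48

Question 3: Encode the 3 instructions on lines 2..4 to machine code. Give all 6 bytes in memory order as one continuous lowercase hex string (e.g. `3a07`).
20ef02400083

2. load fields op=0x1d:5|rd=7:3|rs=1:3|pad=0:5 → word ef20h → 20 ef
3. jsr fields op=0x8:5|imm=2:11 → word 4002h → 02 40
4. lsr fields op=0x10:5|rd=3:3|rs=0:3|pad=0:5 → word 8300h → 00 83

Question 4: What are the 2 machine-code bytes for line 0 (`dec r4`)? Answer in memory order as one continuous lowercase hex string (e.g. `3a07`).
009c

line 0 (dec): pack op=0x13:5|rd=4:3|pad=0:8 = 0x9c00; little→ 00 9c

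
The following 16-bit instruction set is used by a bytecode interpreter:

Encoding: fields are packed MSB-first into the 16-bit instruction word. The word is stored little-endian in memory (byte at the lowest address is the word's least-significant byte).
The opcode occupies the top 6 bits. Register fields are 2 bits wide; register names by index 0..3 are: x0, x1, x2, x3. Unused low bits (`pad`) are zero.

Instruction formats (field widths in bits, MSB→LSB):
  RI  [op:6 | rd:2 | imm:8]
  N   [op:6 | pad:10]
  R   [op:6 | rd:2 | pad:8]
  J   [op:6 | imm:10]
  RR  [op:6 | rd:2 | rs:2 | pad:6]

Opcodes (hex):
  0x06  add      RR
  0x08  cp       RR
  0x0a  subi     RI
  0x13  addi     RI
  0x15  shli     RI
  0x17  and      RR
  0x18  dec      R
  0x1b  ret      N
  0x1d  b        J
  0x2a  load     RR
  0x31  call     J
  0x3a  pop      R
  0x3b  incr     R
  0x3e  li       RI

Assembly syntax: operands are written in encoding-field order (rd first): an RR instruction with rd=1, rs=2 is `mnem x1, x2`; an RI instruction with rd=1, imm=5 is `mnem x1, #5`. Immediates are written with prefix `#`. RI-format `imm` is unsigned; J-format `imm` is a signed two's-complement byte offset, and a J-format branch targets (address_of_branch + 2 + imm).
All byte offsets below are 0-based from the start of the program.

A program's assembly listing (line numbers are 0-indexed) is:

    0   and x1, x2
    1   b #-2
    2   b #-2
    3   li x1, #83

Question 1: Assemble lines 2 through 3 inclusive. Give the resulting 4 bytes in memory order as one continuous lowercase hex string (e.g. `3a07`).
fe7753f9

L2: b op=0x1d:6|imm=-2:10 ⇒ 0x77fe ⇒ little fe 77
L3: li op=0x3e:6|rd=1:2|imm=83:8 ⇒ 0xf953 ⇒ little 53 f9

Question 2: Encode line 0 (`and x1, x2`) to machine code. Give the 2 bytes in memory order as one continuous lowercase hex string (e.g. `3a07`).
0. and fields op=0x17:6|rd=1:2|rs=2:2|pad=0:6 → word 5d80h → 80 5d

805d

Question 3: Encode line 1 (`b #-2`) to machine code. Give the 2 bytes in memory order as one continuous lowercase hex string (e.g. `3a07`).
fe77

L1: b op=0x1d:6|imm=-2:10 ⇒ 0x77fe ⇒ little fe 77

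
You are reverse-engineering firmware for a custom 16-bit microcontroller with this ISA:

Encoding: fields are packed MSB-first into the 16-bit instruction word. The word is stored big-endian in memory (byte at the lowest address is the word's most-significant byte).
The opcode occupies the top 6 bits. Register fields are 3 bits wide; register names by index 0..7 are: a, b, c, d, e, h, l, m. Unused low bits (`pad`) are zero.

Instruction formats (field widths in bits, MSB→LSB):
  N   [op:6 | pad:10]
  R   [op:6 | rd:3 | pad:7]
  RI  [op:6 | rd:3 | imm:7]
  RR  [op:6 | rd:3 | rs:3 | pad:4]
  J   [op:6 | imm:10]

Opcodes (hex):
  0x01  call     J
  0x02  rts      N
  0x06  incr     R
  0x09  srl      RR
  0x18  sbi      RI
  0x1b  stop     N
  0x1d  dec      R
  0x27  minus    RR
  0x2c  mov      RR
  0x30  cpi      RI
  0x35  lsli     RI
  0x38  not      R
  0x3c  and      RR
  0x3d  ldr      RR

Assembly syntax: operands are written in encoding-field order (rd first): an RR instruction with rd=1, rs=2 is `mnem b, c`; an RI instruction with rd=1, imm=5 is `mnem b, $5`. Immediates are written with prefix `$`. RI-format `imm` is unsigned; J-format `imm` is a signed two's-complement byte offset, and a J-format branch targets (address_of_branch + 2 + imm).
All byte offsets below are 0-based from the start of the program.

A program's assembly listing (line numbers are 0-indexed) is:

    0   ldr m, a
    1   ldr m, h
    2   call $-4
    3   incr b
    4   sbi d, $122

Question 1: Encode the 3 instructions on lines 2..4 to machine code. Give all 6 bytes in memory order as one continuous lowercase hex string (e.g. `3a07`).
07fc188061fa

line 2 (call): pack op=0x1:6|imm=-4:10 = 0x07fc; big→ 07 fc
line 3 (incr): pack op=0x6:6|rd=1:3|pad=0:7 = 0x1880; big→ 18 80
line 4 (sbi): pack op=0x18:6|rd=3:3|imm=122:7 = 0x61fa; big→ 61 fa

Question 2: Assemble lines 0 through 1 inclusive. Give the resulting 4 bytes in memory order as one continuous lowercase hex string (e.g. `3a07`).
0. ldr fields op=0x3d:6|rd=7:3|rs=0:3|pad=0:4 → word f780h → f7 80
1. ldr fields op=0x3d:6|rd=7:3|rs=5:3|pad=0:4 → word f7d0h → f7 d0

f780f7d0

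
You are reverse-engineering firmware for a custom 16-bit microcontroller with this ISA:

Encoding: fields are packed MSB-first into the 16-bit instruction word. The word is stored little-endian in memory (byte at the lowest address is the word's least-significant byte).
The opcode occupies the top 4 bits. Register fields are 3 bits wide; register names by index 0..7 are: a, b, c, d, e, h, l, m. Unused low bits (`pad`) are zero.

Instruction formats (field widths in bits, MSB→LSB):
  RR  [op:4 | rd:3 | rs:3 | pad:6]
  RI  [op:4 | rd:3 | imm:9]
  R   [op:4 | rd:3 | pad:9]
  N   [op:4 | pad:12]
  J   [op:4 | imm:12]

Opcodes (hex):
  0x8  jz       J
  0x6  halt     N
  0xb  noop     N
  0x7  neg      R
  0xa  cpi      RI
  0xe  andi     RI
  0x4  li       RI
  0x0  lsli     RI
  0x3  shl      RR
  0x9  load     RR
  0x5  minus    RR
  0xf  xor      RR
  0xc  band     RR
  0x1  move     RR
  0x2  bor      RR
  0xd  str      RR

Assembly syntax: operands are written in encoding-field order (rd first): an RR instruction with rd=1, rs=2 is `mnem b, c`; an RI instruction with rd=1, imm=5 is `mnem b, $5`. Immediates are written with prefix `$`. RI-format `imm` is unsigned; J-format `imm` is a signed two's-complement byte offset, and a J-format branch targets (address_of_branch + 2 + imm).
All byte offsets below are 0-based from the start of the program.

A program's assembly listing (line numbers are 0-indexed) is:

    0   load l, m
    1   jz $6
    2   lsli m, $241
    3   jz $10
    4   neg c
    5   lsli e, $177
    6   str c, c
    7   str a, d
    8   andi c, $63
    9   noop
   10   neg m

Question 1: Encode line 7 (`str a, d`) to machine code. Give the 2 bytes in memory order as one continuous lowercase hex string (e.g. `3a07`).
line 7 (str): pack op=0xd:4|rd=0:3|rs=3:3|pad=0:6 = 0xd0c0; little→ c0 d0

c0d0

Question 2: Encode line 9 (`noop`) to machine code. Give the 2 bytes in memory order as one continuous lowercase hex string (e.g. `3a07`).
line 9 (noop): pack op=0xb:4|pad=0:12 = 0xb000; little→ 00 b0

00b0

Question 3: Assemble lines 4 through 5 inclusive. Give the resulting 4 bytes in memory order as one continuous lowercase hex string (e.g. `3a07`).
0074b108

L4: neg op=0x7:4|rd=2:3|pad=0:9 ⇒ 0x7400 ⇒ little 00 74
L5: lsli op=0x0:4|rd=4:3|imm=177:9 ⇒ 0x08b1 ⇒ little b1 08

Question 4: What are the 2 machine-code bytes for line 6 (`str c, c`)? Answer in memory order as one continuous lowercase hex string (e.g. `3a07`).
line 6 (str): pack op=0xd:4|rd=2:3|rs=2:3|pad=0:6 = 0xd480; little→ 80 d4

80d4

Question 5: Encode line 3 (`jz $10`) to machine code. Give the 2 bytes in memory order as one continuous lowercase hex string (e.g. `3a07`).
3. jz fields op=0x8:4|imm=10:12 → word 800ah → 0a 80

0a80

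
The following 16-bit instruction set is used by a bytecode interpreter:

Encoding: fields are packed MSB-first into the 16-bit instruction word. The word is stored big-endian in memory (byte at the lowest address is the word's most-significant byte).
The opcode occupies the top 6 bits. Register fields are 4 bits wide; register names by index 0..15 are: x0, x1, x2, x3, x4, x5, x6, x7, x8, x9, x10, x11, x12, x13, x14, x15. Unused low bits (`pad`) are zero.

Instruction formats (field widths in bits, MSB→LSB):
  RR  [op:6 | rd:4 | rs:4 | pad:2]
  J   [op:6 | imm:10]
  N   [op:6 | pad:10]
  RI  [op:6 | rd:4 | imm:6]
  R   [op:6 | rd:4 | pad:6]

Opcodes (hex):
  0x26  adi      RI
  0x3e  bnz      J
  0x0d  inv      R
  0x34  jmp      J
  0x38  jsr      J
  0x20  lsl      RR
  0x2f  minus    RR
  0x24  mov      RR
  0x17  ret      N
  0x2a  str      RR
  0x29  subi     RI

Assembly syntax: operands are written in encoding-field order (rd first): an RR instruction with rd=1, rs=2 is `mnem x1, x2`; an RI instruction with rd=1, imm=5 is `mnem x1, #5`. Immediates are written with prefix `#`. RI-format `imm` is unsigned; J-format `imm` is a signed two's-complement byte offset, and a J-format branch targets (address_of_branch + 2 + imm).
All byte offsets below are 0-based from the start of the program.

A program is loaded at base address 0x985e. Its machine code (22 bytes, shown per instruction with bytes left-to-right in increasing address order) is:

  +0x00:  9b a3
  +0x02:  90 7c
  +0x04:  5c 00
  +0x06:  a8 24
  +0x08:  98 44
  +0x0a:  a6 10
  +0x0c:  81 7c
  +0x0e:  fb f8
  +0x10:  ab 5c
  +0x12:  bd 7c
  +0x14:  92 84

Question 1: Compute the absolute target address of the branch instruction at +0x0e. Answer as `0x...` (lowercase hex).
0x9866

+0x0e: fb f8 ⇒ word 0xfbf8 (big)
  opcode bits[15:10]=0x3e: bnz/J
  imm: (w>>0)&0x3ff=0x3f8 (s10→-8) → #-8
  target = base 0x985e + off 0x0e + 2 + imm -8 = 0x9866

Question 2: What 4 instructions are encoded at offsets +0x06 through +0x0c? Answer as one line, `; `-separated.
str x0, x9; adi x1, #4; subi x8, #16; lsl x5, x15

+0x06: a8 24 ⇒ word 0xa824 (big)
  top 6b → 0x2a → str [RR]
  [9:6] rd=0 = x0
  [5:2] rs=9 = x9
+0x08: 98 44 ⇒ word 0x9844 (big)
  top 6b → 0x26 → adi [RI]
  [9:6] rd=1 = x1
  [5:0] imm=4 = #4
+0x0a: a6 10 ⇒ word 0xa610 (big)
  top 6b → 0x29 → subi [RI]
  [9:6] rd=8 = x8
  [5:0] imm=16 = #16
+0x0c: 81 7c ⇒ word 0x817c (big)
  top 6b → 0x20 → lsl [RR]
  [9:6] rd=5 = x5
  [5:2] rs=15 = x15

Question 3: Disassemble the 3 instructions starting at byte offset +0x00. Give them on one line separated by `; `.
adi x14, #35; mov x1, x15; ret

[00] 9b a3 → 0x9ba3
  opcode bits[15:10]=0x26: adi/RI
  [9:6] rd=14 = x14
  [5:0] imm=35 = #35
[02] 90 7c → 0x907c
  opcode bits[15:10]=0x24: mov/RR
  [9:6] rd=1 = x1
  [5:2] rs=15 = x15
[04] 5c 00 → 0x5c00
  opcode bits[15:10]=0x17: ret/N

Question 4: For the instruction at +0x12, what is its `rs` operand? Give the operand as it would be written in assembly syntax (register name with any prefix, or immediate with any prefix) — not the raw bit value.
x15

+0x12: bd 7c ⇒ word 0xbd7c (big)
  top 6b → 0x2f → minus [RR]
  rd@[9:6]=0x5 ⇒ x5
  rs@[5:2]=0xf ⇒ x15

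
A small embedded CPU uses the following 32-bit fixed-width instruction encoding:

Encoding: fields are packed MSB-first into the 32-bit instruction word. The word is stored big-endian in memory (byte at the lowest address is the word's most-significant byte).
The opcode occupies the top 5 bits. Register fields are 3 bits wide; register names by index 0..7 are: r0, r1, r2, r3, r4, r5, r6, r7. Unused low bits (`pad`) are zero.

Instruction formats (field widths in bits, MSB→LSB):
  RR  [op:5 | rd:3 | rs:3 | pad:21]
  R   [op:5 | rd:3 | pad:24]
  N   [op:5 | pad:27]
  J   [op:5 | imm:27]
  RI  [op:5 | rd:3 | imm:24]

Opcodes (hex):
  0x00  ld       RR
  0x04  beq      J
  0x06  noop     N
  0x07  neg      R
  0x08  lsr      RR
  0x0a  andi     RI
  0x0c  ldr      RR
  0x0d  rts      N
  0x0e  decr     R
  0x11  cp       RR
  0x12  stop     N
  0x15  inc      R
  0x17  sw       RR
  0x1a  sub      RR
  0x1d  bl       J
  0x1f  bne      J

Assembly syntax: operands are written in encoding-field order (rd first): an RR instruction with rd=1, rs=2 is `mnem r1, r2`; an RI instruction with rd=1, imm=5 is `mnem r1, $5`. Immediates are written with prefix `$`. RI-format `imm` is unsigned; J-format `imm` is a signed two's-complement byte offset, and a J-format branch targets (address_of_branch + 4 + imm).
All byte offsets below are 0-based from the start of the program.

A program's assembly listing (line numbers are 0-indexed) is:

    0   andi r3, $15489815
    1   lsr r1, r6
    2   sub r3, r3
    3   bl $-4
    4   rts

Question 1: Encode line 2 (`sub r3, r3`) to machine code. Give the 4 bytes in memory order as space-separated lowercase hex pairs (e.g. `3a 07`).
d3 60 00 00

2. sub fields op=0x1a:5|rd=3:3|rs=3:3|pad=0:21 → word d3600000h → d3 60 00 00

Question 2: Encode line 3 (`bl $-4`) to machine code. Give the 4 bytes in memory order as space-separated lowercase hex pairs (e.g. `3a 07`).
ef ff ff fc

3. bl fields op=0x1d:5|imm=-4:27 → word effffffch → ef ff ff fc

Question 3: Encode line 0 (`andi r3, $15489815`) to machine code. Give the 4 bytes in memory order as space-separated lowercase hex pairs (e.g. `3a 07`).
L0: andi op=0xa:5|rd=3:3|imm=15489815:24 ⇒ 0x53ec5b17 ⇒ big 53 ec 5b 17

53 ec 5b 17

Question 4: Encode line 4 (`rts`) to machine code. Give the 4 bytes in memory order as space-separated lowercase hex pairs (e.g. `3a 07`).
68 00 00 00

line 4 (rts): pack op=0xd:5|pad=0:27 = 0x68000000; big→ 68 00 00 00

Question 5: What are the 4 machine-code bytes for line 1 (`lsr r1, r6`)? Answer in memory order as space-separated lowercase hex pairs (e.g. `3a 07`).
41 c0 00 00

L1: lsr op=0x8:5|rd=1:3|rs=6:3|pad=0:21 ⇒ 0x41c00000 ⇒ big 41 c0 00 00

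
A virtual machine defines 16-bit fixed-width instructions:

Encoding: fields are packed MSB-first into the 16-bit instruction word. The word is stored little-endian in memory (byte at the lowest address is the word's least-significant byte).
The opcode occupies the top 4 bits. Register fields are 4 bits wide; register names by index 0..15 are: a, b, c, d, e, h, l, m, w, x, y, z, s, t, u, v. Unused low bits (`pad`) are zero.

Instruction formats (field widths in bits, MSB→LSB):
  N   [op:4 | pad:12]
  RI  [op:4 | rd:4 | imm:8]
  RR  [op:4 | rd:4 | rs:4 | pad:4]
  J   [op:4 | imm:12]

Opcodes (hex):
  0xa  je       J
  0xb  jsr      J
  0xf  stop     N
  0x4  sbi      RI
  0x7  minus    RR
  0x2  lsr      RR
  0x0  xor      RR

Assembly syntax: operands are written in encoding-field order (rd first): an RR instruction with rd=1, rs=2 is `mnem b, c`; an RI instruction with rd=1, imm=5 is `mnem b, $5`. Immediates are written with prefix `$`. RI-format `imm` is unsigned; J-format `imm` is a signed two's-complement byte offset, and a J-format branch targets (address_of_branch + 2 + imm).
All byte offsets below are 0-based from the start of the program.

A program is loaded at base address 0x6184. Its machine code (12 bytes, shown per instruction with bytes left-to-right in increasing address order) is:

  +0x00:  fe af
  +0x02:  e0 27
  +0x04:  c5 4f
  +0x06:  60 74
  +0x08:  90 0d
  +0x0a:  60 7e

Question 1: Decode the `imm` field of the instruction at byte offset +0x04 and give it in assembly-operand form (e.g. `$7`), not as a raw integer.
+0x04: c5 4f ⇒ word 0x4fc5 (little)
  op=0x4fc5>>12=0x4 ⇒ sbi (RI)
  rd@[11:8]=0xf ⇒ v
  imm@[7:0]=0xc5 ⇒ $197

$197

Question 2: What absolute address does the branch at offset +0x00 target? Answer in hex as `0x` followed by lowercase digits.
0x6184

[00] fe af → 0xaffe
  top 4b → 0xa → je [J]
  imm: (w>>0)&0xfff=0xffe (s12→-2) → $-2
  target = base 0x6184 + off 0x00 + 2 + imm -2 = 0x6184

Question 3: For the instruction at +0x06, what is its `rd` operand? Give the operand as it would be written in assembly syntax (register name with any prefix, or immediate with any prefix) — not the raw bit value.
e

@+06  little-endian(60 74) = 0x7460
  opcode bits[15:12]=0x7: minus/RR
  [11:8] rd=4 = e
  [7:4] rs=6 = l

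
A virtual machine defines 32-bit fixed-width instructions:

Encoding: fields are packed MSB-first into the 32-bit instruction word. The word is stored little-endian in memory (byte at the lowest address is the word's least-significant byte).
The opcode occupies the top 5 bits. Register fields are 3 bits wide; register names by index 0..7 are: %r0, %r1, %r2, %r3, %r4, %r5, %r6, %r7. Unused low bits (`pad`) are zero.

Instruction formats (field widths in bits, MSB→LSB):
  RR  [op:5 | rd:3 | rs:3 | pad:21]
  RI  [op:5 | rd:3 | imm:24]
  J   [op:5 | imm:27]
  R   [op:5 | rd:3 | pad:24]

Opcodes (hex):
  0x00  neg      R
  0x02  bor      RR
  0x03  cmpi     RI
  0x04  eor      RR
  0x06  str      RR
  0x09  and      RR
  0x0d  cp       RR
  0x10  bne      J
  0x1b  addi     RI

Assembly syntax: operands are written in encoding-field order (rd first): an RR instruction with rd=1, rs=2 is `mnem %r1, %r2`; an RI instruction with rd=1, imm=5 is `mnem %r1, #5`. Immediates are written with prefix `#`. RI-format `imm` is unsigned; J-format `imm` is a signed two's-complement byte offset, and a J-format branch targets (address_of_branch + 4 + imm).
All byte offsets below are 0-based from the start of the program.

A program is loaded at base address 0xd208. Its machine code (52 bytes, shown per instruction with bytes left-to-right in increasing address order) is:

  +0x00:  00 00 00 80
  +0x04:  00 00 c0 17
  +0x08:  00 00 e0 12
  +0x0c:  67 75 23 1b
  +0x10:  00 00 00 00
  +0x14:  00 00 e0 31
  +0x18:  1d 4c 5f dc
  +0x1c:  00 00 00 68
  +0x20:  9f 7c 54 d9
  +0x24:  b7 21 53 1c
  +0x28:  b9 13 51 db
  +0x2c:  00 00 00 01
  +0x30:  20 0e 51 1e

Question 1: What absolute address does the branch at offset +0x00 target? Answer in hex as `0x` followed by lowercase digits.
0xd20c

[00] 00 00 00 80 → 0x80000000
  op=0x80000000>>27=0x10 ⇒ bne (J)
  imm: (w>>0)&0x7ffffff=0x0 → #0
  target = base 0xd208 + off 0x00 + 4 + imm 0 = 0xd20c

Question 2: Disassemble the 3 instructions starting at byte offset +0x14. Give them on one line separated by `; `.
+0x14: 00 00 e0 31 ⇒ word 0x31e00000 (little)
  top 5b → 0x6 → str [RR]
  rd: (w>>24)&0x7=0x1 → %r1
  rs: (w>>21)&0x7=0x7 → %r7
+0x18: 1d 4c 5f dc ⇒ word 0xdc5f4c1d (little)
  top 5b → 0x1b → addi [RI]
  rd: (w>>24)&0x7=0x4 → %r4
  imm: (w>>0)&0xffffff=0x5f4c1d → #6245405
+0x1c: 00 00 00 68 ⇒ word 0x68000000 (little)
  top 5b → 0xd → cp [RR]
  rd: (w>>24)&0x7=0x0 → %r0
  rs: (w>>21)&0x7=0x0 → %r0

str %r1, %r7; addi %r4, #6245405; cp %r0, %r0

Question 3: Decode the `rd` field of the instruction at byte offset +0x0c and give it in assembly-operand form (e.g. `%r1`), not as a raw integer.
[0c] 67 75 23 1b → 0x1b237567
  opcode bits[31:27]=0x3: cmpi/RI
  rd: (w>>24)&0x7=0x3 → %r3
  imm: (w>>0)&0xffffff=0x237567 → #2323815

%r3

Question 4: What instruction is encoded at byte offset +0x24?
cmpi %r4, #5448119

@+24  little-endian(b7 21 53 1c) = 0x1c5321b7
  top 5b → 0x3 → cmpi [RI]
  rd: (w>>24)&0x7=0x4 → %r4
  imm: (w>>0)&0xffffff=0x5321b7 → #5448119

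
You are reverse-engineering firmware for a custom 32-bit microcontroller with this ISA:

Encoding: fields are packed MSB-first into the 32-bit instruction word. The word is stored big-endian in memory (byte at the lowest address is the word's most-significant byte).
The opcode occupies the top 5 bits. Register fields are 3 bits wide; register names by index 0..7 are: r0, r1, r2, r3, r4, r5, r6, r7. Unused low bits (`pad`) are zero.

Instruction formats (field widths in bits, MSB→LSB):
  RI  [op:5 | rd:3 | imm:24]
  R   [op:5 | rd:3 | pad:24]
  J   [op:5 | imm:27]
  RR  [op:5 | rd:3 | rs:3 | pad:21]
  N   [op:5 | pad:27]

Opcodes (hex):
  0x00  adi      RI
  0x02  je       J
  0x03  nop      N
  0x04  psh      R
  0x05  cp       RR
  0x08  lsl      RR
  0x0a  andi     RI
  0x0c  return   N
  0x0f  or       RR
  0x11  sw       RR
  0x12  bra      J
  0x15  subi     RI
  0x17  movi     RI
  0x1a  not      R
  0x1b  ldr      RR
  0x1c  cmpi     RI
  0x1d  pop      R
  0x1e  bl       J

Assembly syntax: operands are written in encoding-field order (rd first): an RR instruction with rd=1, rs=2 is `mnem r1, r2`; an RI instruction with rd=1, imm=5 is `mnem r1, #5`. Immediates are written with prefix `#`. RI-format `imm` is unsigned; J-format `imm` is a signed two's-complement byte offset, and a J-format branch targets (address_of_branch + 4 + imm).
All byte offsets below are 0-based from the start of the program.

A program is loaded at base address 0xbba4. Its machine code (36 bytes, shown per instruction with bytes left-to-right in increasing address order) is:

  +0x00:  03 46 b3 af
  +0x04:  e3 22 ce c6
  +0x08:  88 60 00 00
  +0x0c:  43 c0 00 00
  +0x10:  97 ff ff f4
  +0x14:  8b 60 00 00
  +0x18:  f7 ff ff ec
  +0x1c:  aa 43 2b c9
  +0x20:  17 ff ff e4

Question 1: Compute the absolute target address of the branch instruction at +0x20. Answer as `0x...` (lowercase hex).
0xbbac

+0x20: 17 ff ff e4 ⇒ word 0x17ffffe4 (big)
  top 5b → 0x2 → je [J]
  [26:0] imm=134217700 (s27→-28) = #-28
  target = base 0xbba4 + off 0x20 + 4 + imm -28 = 0xbbac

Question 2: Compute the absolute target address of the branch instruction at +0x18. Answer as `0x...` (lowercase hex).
0xbbac

off 0x18: read f7 ff ff ec as big → 0xf7ffffec
  opcode bits[31:27]=0x1e: bl/J
  [26:0] imm=134217708 (s27→-20) = #-20
  target = base 0xbba4 + off 0x18 + 4 + imm -20 = 0xbbac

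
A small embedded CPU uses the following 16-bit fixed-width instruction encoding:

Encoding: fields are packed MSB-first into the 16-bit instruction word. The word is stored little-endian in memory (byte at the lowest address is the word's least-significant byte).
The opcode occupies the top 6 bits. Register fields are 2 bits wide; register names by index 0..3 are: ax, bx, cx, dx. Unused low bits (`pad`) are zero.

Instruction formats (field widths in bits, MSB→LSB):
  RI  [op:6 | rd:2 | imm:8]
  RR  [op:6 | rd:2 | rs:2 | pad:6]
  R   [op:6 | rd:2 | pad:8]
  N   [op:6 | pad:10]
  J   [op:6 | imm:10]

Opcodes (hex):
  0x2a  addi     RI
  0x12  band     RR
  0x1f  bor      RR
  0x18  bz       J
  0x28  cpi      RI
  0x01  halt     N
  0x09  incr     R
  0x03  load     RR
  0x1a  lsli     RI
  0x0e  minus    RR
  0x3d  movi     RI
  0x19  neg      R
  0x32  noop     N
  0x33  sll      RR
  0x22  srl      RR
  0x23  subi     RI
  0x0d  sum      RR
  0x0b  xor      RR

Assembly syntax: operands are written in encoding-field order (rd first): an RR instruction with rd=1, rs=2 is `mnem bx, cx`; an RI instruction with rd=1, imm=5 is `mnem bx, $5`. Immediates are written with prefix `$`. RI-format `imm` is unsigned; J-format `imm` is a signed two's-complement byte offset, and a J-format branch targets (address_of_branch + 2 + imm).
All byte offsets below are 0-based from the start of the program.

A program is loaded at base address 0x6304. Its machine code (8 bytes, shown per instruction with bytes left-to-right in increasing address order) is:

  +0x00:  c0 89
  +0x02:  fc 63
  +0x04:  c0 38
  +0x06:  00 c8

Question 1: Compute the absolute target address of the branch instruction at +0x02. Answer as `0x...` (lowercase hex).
+0x02: fc 63 ⇒ word 0x63fc (little)
  opcode bits[15:10]=0x18: bz/J
  [9:0] imm=1020 (s10→-4) = $-4
  target = base 0x6304 + off 0x02 + 2 + imm -4 = 0x6304

0x6304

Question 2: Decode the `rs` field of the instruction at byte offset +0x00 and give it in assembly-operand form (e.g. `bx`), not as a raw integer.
[00] c0 89 → 0x89c0
  opcode bits[15:10]=0x22: srl/RR
  rd: (w>>8)&0x3=0x1 → bx
  rs: (w>>6)&0x3=0x3 → dx

dx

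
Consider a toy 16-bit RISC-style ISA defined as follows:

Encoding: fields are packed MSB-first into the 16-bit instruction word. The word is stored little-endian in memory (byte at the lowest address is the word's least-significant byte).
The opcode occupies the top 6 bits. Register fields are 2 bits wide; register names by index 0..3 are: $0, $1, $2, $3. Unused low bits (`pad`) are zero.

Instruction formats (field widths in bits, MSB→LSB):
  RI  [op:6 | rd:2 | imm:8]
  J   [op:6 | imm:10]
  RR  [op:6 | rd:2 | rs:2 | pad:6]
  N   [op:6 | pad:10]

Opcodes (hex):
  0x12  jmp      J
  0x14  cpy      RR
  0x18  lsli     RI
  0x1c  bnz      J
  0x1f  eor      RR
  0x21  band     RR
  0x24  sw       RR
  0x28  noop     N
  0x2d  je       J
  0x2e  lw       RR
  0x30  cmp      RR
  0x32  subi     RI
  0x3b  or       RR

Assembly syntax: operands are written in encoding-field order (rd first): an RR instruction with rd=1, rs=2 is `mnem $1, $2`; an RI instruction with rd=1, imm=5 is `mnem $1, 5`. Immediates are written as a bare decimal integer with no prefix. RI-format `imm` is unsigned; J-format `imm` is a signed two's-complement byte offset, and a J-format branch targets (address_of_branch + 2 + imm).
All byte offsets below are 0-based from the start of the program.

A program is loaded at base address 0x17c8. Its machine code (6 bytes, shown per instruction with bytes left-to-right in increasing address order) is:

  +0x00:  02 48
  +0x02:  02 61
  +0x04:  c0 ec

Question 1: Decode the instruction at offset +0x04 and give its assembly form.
[04] c0 ec → 0xecc0
  opcode bits[15:10]=0x3b: or/RR
  rd: (w>>8)&0x3=0x0 → $0
  rs: (w>>6)&0x3=0x3 → $3

or $0, $3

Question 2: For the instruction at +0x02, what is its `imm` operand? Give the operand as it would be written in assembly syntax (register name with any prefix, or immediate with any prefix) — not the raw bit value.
[02] 02 61 → 0x6102
  op=0x6102>>10=0x18 ⇒ lsli (RI)
  rd@[9:8]=0x1 ⇒ $1
  imm@[7:0]=0x2 ⇒ 2

2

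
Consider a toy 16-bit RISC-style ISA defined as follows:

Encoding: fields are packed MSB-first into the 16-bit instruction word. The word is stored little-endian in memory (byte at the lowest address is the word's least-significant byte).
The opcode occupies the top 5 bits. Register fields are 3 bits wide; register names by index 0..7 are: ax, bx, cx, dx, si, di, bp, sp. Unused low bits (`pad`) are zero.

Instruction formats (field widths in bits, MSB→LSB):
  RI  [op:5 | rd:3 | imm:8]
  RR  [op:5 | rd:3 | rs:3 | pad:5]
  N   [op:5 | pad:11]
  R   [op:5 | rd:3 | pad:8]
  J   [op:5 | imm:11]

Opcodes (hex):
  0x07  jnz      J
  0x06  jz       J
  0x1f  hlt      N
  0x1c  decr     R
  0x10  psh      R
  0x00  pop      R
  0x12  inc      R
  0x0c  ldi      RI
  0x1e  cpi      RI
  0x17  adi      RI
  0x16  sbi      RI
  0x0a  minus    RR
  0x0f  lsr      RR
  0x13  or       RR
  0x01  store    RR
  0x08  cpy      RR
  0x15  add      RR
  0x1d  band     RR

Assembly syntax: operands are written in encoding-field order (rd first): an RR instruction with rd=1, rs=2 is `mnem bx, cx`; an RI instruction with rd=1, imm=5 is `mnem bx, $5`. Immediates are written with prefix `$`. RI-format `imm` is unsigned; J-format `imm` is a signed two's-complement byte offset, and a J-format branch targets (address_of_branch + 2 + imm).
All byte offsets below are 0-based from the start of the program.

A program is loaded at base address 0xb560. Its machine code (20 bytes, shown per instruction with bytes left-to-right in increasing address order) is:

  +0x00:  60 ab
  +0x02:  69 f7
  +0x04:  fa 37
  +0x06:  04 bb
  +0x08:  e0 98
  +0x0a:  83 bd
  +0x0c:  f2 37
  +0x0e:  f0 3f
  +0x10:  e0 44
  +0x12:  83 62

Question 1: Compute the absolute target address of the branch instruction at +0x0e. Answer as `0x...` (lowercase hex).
0xb560

+0x0e: f0 3f ⇒ word 0x3ff0 (little)
  op=0x3ff0>>11=0x7 ⇒ jnz (J)
  imm@[10:0]=0x7f0 (s11→-16) ⇒ $-16
  target = base 0xb560 + off 0x0e + 2 + imm -16 = 0xb560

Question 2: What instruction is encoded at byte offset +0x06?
adi dx, $4

[06] 04 bb → 0xbb04
  op=0xbb04>>11=0x17 ⇒ adi (RI)
  rd: (w>>8)&0x7=0x3 → dx
  imm: (w>>0)&0xff=0x4 → $4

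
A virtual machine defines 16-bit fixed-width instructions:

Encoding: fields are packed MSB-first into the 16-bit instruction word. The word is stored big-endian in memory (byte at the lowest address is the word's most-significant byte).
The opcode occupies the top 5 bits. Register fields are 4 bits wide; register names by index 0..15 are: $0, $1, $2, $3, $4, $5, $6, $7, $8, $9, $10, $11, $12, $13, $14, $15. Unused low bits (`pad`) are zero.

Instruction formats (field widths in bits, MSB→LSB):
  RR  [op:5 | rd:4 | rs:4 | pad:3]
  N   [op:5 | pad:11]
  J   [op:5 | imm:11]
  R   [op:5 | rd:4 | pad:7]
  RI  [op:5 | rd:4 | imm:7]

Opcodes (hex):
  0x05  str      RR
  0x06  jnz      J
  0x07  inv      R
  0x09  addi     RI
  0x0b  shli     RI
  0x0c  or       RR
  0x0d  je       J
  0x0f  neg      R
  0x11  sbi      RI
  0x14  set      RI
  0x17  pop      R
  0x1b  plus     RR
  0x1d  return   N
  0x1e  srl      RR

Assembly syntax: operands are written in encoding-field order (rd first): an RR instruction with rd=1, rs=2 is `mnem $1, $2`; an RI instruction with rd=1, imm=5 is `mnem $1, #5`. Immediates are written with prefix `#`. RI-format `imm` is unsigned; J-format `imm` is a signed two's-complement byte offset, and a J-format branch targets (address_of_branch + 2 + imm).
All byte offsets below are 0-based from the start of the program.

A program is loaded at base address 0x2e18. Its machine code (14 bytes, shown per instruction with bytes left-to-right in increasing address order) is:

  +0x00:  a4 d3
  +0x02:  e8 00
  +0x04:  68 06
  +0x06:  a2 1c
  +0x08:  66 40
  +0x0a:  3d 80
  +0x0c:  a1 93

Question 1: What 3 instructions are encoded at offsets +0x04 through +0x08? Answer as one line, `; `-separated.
je #6; set $4, #28; or $12, $8

+0x04: 68 06 ⇒ word 0x6806 (big)
  op=0x6806>>11=0xd ⇒ je (J)
  imm@[10:0]=0x6 ⇒ #6
+0x06: a2 1c ⇒ word 0xa21c (big)
  op=0xa21c>>11=0x14 ⇒ set (RI)
  rd@[10:7]=0x4 ⇒ $4
  imm@[6:0]=0x1c ⇒ #28
+0x08: 66 40 ⇒ word 0x6640 (big)
  op=0x6640>>11=0xc ⇒ or (RR)
  rd@[10:7]=0xc ⇒ $12
  rs@[6:3]=0x8 ⇒ $8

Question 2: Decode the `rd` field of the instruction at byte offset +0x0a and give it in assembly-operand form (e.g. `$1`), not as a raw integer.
$11

@+0a  big-endian(3d 80) = 0x3d80
  top 5b → 0x7 → inv [R]
  rd@[10:7]=0xb ⇒ $11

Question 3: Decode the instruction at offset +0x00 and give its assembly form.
[00] a4 d3 → 0xa4d3
  opcode bits[15:11]=0x14: set/RI
  [10:7] rd=9 = $9
  [6:0] imm=83 = #83

set $9, #83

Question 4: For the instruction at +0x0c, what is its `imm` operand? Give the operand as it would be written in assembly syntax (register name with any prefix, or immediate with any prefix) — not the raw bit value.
[0c] a1 93 → 0xa193
  op=0xa193>>11=0x14 ⇒ set (RI)
  rd@[10:7]=0x3 ⇒ $3
  imm@[6:0]=0x13 ⇒ #19

#19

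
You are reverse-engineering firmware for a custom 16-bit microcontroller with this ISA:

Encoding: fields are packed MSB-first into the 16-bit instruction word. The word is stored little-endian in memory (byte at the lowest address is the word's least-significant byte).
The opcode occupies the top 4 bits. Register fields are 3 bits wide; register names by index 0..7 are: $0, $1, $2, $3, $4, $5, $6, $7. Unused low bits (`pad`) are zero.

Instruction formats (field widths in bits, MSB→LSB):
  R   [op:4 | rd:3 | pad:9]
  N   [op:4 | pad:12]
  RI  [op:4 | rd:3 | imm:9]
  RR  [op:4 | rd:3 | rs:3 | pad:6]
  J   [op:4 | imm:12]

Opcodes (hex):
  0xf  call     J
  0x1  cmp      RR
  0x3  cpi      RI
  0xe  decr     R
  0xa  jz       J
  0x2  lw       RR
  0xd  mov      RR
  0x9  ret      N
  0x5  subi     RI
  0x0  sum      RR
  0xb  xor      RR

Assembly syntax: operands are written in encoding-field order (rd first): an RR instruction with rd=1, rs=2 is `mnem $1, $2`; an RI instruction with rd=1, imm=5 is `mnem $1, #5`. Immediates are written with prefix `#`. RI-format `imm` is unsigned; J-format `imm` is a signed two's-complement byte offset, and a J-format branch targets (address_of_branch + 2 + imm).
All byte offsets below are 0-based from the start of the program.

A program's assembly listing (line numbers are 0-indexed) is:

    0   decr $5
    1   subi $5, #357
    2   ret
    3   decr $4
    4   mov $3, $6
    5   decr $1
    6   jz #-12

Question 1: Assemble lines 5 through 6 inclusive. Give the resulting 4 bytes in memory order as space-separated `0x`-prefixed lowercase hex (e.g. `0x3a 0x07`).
line 5 (decr): pack op=0xe:4|rd=1:3|pad=0:9 = 0xe200; little→ 00 e2
line 6 (jz): pack op=0xa:4|imm=-12:12 = 0xaff4; little→ f4 af

0x00 0xe2 0xf4 0xaf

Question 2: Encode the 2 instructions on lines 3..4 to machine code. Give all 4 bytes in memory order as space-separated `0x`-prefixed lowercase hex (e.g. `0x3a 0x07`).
0x00 0xe8 0x80 0xd7

line 3 (decr): pack op=0xe:4|rd=4:3|pad=0:9 = 0xe800; little→ 00 e8
line 4 (mov): pack op=0xd:4|rd=3:3|rs=6:3|pad=0:6 = 0xd780; little→ 80 d7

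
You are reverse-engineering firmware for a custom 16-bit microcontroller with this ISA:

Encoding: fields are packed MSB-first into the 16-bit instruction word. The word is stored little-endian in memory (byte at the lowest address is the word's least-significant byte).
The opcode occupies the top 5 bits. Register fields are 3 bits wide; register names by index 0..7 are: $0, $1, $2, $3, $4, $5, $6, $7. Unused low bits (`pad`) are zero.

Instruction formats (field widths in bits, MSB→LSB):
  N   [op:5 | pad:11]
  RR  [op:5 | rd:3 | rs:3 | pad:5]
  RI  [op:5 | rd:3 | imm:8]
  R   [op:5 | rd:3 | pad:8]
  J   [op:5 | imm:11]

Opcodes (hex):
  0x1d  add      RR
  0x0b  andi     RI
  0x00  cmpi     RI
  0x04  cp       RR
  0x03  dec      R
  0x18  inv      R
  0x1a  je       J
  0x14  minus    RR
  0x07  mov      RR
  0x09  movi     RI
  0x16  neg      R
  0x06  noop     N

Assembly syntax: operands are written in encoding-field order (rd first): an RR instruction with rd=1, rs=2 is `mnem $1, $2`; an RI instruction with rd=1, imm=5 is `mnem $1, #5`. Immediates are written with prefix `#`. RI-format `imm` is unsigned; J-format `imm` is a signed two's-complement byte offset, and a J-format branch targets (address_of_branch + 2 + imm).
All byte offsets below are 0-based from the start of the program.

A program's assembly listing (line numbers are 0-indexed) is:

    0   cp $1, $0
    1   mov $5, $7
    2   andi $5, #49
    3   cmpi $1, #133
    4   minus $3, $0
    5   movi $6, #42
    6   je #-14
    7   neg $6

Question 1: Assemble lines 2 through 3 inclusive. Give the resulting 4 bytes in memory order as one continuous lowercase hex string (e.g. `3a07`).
line 2 (andi): pack op=0xb:5|rd=5:3|imm=49:8 = 0x5d31; little→ 31 5d
line 3 (cmpi): pack op=0x0:5|rd=1:3|imm=133:8 = 0x0185; little→ 85 01

315d8501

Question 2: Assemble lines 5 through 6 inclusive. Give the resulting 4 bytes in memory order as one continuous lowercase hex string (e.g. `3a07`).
5. movi fields op=0x9:5|rd=6:3|imm=42:8 → word 4e2ah → 2a 4e
6. je fields op=0x1a:5|imm=-14:11 → word d7f2h → f2 d7

2a4ef2d7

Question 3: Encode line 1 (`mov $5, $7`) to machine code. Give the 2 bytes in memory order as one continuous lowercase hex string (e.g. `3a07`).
e03d

1. mov fields op=0x7:5|rd=5:3|rs=7:3|pad=0:5 → word 3de0h → e0 3d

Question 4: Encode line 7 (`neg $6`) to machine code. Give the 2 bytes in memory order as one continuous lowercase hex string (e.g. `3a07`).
L7: neg op=0x16:5|rd=6:3|pad=0:8 ⇒ 0xb600 ⇒ little 00 b6

00b6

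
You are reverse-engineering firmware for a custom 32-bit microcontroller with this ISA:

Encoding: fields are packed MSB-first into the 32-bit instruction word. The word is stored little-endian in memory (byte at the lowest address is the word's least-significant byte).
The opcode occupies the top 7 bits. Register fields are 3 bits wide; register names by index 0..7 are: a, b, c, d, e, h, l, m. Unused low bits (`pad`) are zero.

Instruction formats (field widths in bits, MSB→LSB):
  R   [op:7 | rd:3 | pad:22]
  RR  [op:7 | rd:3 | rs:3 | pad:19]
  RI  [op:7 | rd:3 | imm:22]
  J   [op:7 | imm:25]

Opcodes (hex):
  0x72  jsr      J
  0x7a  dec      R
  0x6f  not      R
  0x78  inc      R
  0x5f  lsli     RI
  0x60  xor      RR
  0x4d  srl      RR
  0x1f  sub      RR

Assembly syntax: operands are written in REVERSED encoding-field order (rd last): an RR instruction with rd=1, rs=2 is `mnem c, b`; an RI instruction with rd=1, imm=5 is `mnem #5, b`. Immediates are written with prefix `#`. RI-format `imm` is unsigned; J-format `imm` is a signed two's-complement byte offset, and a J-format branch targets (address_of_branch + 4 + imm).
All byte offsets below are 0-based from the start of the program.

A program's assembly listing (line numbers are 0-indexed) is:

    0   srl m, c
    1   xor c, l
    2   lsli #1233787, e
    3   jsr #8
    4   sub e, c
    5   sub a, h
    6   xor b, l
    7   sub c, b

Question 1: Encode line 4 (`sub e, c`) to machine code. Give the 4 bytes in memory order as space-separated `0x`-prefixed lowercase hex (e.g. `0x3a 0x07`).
4. sub fields op=0x1f:7|rd=2:3|rs=4:3|pad=0:19 → word 3ea00000h → 00 00 a0 3e

0x00 0x00 0xa0 0x3e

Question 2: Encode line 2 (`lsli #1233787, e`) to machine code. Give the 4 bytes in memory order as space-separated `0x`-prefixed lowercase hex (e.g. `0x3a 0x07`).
0x7b 0xd3 0x12 0xbf

L2: lsli op=0x5f:7|rd=4:3|imm=1233787:22 ⇒ 0xbf12d37b ⇒ little 7b d3 12 bf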